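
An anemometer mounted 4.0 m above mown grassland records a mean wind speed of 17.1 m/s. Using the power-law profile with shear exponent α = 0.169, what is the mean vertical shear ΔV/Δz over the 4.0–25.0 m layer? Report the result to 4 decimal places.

Power law: V₂ = V₁ · (z₂/z₁)^α = 17.1 × (6.2500)^0.169 = 23.3077 m/s
ΔV/Δz = (23.3077 − 17.1)/(25.0 − 4.0) = 6.2077/21.0000 = 0.29561 m/s/m

0.2956 m/s/m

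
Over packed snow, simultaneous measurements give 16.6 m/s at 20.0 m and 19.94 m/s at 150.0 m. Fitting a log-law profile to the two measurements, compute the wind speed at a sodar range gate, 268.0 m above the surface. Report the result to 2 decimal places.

20.90 m/s

Log law: V ∝ ln(z/z₀). From the pair, with r = V₁/V₂ = 0.83250,
ln z₀ = (ln z₁ − r·ln z₂)/(1 − r) = (2.9957 − 0.83250×5.0106)/0.16750 = -7.0185 → z₀ = 0.0008952 m
V₃ = V₁ · ln(z₃/z₀)/ln(z₁/z₀) = 16.6 × 12.6094/10.0142 = 20.9020 m/s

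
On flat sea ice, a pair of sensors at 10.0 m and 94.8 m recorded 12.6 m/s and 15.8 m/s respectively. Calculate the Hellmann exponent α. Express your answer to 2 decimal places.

α ≈ 0.10

Power law: V₂/V₁ = (z₂/z₁)^α ⇒ α = ln(V₂/V₁) / ln(z₂/z₁)
α = ln(15.8/12.6) / ln(94.8/10.0) = ln(1.2540) / ln(9.4800)
  = 0.22631 / 2.24918 = 0.10062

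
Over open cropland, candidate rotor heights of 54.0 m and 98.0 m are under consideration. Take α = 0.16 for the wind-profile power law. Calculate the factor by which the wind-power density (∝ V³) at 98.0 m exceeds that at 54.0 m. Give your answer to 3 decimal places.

Speed ratio: V_B/V_A = (z_B/z_A)^α = (98.0/54.0)^0.16 = (1.8148)^0.16 = 1.10005
Power-density ratio: P_B/P_A = (V_B/V_A)³ = (1.10005)³ = 1.33119

1.331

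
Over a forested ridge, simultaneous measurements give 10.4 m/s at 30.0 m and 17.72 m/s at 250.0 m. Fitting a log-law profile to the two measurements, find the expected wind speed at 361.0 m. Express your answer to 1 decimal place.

19.0 m/s

Log law: V ∝ ln(z/z₀). From the pair, with r = V₁/V₂ = 0.58691,
ln z₀ = (ln z₁ − r·ln z₂)/(1 − r) = (3.4012 − 0.58691×5.5215)/0.41309 = 0.3888 → z₀ = 1.475 m
V₃ = V₁ · ln(z₃/z₀)/ln(z₁/z₀) = 10.4 × 5.5001/3.0124 = 18.9885 m/s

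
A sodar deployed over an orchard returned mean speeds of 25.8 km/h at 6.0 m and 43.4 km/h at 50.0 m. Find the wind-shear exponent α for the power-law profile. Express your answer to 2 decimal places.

Power law: V₂/V₁ = (z₂/z₁)^α ⇒ α = ln(V₂/V₁) / ln(z₂/z₁)
α = ln(43.4/25.8) / ln(50.0/6.0) = ln(1.6822) / ln(8.3333)
  = 0.52008 / 2.12026 = 0.24529

α ≈ 0.25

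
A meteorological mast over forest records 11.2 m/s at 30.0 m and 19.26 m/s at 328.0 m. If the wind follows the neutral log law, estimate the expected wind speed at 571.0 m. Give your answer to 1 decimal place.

21.1 m/s

Log law: V ∝ ln(z/z₀). From the pair, with r = V₁/V₂ = 0.58152,
ln z₀ = (ln z₁ − r·ln z₂)/(1 − r) = (3.4012 − 0.58152×5.7930)/0.41848 = 0.0776 → z₀ = 1.081 m
V₃ = V₁ · ln(z₃/z₀)/ln(z₁/z₀) = 11.2 × 6.2698/3.3236 = 21.1281 m/s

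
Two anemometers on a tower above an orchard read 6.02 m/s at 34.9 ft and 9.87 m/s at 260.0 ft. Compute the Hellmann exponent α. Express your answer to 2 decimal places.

Power law: V₂/V₁ = (z₂/z₁)^α ⇒ α = ln(V₂/V₁) / ln(z₂/z₁)
α = ln(9.87/6.02) / ln(260.0/34.9) = ln(1.6395) / ln(7.4499)
  = 0.49441 / 2.00819 = 0.24620

α ≈ 0.25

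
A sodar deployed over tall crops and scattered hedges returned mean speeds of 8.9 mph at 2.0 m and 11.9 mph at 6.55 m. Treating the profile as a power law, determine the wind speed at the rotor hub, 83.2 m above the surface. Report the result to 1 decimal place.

22.2 mph

First find α: α = ln(V₂/V₁)/ln(z₂/z₁) = ln(11.9/8.9)/ln(6.55/2.0) = 0.29049/1.18632 = 0.2449
Extrapolate from 6.55 m to 83.2 m: V₃ = 11.9 × (83.2/6.55)^0.2449 = 11.9 × 1.8634 = 22.1742 mph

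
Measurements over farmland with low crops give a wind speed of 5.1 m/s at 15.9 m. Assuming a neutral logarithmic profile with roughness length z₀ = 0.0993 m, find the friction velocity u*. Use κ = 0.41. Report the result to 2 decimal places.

Log law: V(z) = (u*/κ) · ln(z/z₀) ⇒ u* = κ · V / ln(z/z₀)
u* = 0.41 × 5.1 / ln(15.9/0.0993) = 0.41 × 5.1 / 5.0759
   = 2.0910 / 5.0759 = 0.4119 m/s

u* ≈ 0.41 m/s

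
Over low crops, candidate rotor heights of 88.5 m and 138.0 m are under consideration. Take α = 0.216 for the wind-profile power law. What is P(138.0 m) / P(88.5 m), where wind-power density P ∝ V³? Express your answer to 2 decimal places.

1.33

Speed ratio: V_B/V_A = (z_B/z_A)^α = (138.0/88.5)^0.216 = (1.5593)^0.216 = 1.10071
Power-density ratio: P_B/P_A = (V_B/V_A)³ = (1.10071)³ = 1.33359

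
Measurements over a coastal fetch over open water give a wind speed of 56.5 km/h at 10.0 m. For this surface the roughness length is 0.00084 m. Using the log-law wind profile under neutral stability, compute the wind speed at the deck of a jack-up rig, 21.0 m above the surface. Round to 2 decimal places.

Log law: V(z) ∝ ln(z/z₀), so V₂/V₁ = ln(z₂/z₀) / ln(z₁/z₀).
ln(21.0/0.00084) = 10.1266, ln(10.0/0.00084) = 9.3847
V₂ = 56.5 × 10.1266/9.3847 = 56.5 × 1.0791 = 60.9668 km/h

60.97 km/h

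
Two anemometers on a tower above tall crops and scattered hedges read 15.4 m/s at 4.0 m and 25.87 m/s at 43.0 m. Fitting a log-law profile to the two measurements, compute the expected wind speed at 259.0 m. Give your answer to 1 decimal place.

33.8 m/s

Log law: V ∝ ln(z/z₀). From the pair, with r = V₁/V₂ = 0.59528,
ln z₀ = (ln z₁ − r·ln z₂)/(1 − r) = (1.3863 − 0.59528×3.7612)/0.40472 = -2.1069 → z₀ = 0.1216 m
V₃ = V₁ · ln(z₃/z₀)/ln(z₁/z₀) = 15.4 × 7.6637/3.4932 = 33.7862 m/s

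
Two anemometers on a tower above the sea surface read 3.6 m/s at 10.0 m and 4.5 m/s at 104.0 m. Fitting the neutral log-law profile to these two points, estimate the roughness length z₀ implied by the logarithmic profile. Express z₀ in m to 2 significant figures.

Log law: V(z) ∝ ln(z/z₀). With r = V₁/V₂ = 3.6/4.5 = 0.80000,
r · ln(z₂/z₀) = ln(z₁/z₀) ⇒ ln z₀ = (ln z₁ − r·ln z₂)/(1 − r)
ln z₀ = (2.30259 − 0.80000×4.64439) / 0.20000 = -7.0646
z₀ = exp(-7.0646) = 0.0008548 m

z₀ ≈ 0.00085 m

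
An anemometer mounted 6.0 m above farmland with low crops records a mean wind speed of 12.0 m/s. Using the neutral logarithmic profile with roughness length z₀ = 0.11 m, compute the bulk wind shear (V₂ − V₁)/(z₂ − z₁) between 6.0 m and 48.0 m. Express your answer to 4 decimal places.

Log law: V₂ = V₁ · ln(z₂/z₀)/ln(z₁/z₀) = 12.0 × 6.0785/3.9990 = 18.2398 m/s
ΔV/Δz = (18.2398 − 12.0)/(48.0 − 6.0) = 6.2398/42.0000 = 0.14857 m/s/m

0.1486 m/s/m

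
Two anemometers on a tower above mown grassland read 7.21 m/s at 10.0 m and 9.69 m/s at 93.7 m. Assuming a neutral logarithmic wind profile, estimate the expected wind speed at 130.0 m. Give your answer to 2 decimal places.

Log law: V ∝ ln(z/z₀). From the pair, with r = V₁/V₂ = 0.74407,
ln z₀ = (ln z₁ − r·ln z₂)/(1 − r) = (2.3026 − 0.74407×4.5401)/0.25593 = -4.2024 → z₀ = 0.01496 m
V₃ = V₁ · ln(z₃/z₀)/ln(z₁/z₀) = 7.21 × 9.0700/6.5050 = 10.0529 m/s

10.05 m/s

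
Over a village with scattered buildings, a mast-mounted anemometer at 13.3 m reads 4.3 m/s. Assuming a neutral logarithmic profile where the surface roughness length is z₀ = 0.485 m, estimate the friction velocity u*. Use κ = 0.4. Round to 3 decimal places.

Log law: V(z) = (u*/κ) · ln(z/z₀) ⇒ u* = κ · V / ln(z/z₀)
u* = 0.4 × 4.3 / ln(13.3/0.485) = 0.4 × 4.3 / 3.3114
   = 1.7200 / 3.3114 = 0.5194 m/s

u* ≈ 0.519 m/s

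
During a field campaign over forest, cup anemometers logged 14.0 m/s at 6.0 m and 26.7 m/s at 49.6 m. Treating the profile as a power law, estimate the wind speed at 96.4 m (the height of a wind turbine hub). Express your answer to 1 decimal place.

First find α: α = ln(V₂/V₁)/ln(z₂/z₁) = ln(26.7/14.0)/ln(49.6/6.0) = 0.64561/2.11223 = 0.3057
Extrapolate from 49.6 m to 96.4 m: V₃ = 26.7 × (96.4/49.6)^0.3057 = 26.7 × 1.2252 = 32.7130 m/s

32.7 m/s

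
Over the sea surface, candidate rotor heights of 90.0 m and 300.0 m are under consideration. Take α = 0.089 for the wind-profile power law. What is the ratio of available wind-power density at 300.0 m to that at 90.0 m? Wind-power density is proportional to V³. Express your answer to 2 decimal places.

Speed ratio: V_B/V_A = (z_B/z_A)^α = (300.0/90.0)^0.089 = (3.3333)^0.089 = 1.11311
Power-density ratio: P_B/P_A = (V_B/V_A)³ = (1.11311)³ = 1.37914

1.38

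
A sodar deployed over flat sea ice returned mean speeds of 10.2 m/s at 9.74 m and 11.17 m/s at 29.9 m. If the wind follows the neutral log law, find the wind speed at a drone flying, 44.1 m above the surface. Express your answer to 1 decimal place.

11.5 m/s

Log law: V ∝ ln(z/z₀). From the pair, with r = V₁/V₂ = 0.91316,
ln z₀ = (ln z₁ − r·ln z₂)/(1 − r) = (2.2762 − 0.91316×3.3979)/0.08684 = -9.5181 → z₀ = 0.00007351 m
V₃ = V₁ · ln(z₃/z₀)/ln(z₁/z₀) = 10.2 × 13.3045/11.7943 = 11.5061 m/s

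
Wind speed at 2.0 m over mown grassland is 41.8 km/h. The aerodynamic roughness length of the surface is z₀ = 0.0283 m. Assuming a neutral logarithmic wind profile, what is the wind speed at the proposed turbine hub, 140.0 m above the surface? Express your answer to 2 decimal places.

Log law: V(z) ∝ ln(z/z₀), so V₂/V₁ = ln(z₂/z₀) / ln(z₁/z₀).
ln(140.0/0.0283) = 8.5065, ln(2.0/0.0283) = 4.2580
V₂ = 41.8 × 8.5065/4.2580 = 41.8 × 1.9978 = 83.5063 km/h

83.51 km/h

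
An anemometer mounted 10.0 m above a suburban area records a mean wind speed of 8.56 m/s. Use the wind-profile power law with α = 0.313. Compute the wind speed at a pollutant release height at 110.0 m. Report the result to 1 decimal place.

Power-law profile: V₂ = V₁ · (z₂/z₁)^α
V₂ = 8.56 × (110.0/10.0)^0.313 = 8.56 × (11.0000)^0.313
    = 8.56 × 2.1181 = 18.1313 m/s

18.1 m/s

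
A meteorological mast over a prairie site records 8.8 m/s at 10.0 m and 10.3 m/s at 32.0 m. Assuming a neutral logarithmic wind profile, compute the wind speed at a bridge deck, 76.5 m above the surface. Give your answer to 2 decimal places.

11.42 m/s

Log law: V ∝ ln(z/z₀). From the pair, with r = V₁/V₂ = 0.85437,
ln z₀ = (ln z₁ − r·ln z₂)/(1 − r) = (2.3026 − 0.85437×3.4657)/0.14563 = -4.5212 → z₀ = 0.01088 m
V₃ = V₁ · ln(z₃/z₀)/ln(z₁/z₀) = 8.8 × 8.8585/6.8238 = 11.4240 m/s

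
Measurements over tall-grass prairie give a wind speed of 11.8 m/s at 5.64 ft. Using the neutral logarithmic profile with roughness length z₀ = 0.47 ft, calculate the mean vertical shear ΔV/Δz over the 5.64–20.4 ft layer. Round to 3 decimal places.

Log law: V₂ = V₁ · ln(z₂/z₀)/ln(z₁/z₀) = 11.8 × 3.7706/2.4849 = 17.9051 m/s
ΔV/Δz = (17.9051 − 11.8)/(20.4 − 5.64) = 6.1051/14.7600 = 0.41363 m/s/ft

0.414 m/s/ft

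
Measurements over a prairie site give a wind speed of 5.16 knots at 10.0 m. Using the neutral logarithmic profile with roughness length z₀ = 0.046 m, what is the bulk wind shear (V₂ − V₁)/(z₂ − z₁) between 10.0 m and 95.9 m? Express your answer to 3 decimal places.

0.025 knots/m

Log law: V₂ = V₁ · ln(z₂/z₀)/ln(z₁/z₀) = 5.16 × 7.6424/5.3817 = 7.3276 knots
ΔV/Δz = (7.3276 − 5.16)/(95.9 − 10.0) = 2.1676/85.9000 = 0.02523 knots/m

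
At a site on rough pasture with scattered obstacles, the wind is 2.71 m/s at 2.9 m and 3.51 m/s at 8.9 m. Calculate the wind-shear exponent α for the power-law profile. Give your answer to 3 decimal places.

α ≈ 0.231

Power law: V₂/V₁ = (z₂/z₁)^α ⇒ α = ln(V₂/V₁) / ln(z₂/z₁)
α = ln(3.51/2.71) / ln(8.9/2.9) = ln(1.2952) / ln(3.0690)
  = 0.25867 / 1.12134 = 0.23068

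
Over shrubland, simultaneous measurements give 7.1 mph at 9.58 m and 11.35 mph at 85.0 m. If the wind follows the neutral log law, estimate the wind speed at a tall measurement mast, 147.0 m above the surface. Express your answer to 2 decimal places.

12.42 mph

Log law: V ∝ ln(z/z₀). From the pair, with r = V₁/V₂ = 0.62555,
ln z₀ = (ln z₁ − r·ln z₂)/(1 − r) = (2.2597 − 0.62555×4.4427)/0.37445 = -1.3872 → z₀ = 0.2498 m
V₃ = V₁ · ln(z₃/z₀)/ln(z₁/z₀) = 7.1 × 6.3776/3.6469 = 12.4165 mph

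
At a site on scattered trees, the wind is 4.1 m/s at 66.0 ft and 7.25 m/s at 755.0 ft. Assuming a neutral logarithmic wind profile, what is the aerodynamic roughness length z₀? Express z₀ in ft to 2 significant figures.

z₀ ≈ 2.8 ft

Log law: V(z) ∝ ln(z/z₀). With r = V₁/V₂ = 4.1/7.25 = 0.56552,
r · ln(z₂/z₀) = ln(z₁/z₀) ⇒ ln z₀ = (ln z₁ − r·ln z₂)/(1 − r)
ln z₀ = (4.18965 − 0.56552×6.62672) / 0.43448 = 1.0176
z₀ = exp(1.0176) = 2.767 ft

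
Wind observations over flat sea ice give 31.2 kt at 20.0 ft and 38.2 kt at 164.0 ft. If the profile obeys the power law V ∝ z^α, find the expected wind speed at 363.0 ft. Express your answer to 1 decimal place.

41.2 kt

First find α: α = ln(V₂/V₁)/ln(z₂/z₁) = ln(38.2/31.2)/ln(164.0/20.0) = 0.20242/2.10413 = 0.0962
Extrapolate from 164.0 ft to 363.0 ft: V₃ = 38.2 × (363.0/164.0)^0.0962 = 38.2 × 1.0794 = 41.2343 kt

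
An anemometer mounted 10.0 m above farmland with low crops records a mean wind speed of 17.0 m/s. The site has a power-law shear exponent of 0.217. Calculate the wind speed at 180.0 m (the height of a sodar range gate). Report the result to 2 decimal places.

31.83 m/s

Power-law profile: V₂ = V₁ · (z₂/z₁)^α
V₂ = 17.0 × (180.0/10.0)^0.217 = 17.0 × (18.0000)^0.217
    = 17.0 × 1.8724 = 31.8305 m/s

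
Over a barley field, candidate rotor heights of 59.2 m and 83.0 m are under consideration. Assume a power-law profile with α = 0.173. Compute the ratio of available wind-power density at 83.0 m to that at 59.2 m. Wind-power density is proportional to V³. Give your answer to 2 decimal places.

Speed ratio: V_B/V_A = (z_B/z_A)^α = (83.0/59.2)^0.173 = (1.4020)^0.173 = 1.06020
Power-density ratio: P_B/P_A = (V_B/V_A)³ = (1.06020)³ = 1.19170

1.19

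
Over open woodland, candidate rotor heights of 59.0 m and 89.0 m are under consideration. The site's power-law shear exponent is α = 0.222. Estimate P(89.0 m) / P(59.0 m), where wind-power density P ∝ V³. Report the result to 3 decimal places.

1.315

Speed ratio: V_B/V_A = (z_B/z_A)^α = (89.0/59.0)^0.222 = (1.5085)^0.222 = 1.09556
Power-density ratio: P_B/P_A = (V_B/V_A)³ = (1.09556)³ = 1.31494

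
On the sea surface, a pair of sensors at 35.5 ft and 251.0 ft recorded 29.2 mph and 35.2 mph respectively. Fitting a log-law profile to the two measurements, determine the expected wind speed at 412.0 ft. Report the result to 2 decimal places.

36.72 mph

Log law: V ∝ ln(z/z₀). From the pair, with r = V₁/V₂ = 0.82955,
ln z₀ = (ln z₁ − r·ln z₂)/(1 − r) = (3.5695 − 0.82955×5.5255)/0.17045 = -5.9493 → z₀ = 0.002608 ft
V₃ = V₁ · ln(z₃/z₀)/ln(z₁/z₀) = 29.2 × 11.9703/9.5188 = 36.7202 mph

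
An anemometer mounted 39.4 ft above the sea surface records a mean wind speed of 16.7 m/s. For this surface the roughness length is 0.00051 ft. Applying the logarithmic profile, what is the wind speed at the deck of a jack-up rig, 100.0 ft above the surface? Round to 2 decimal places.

Log law: V(z) ∝ ln(z/z₀), so V₂/V₁ = ln(z₂/z₀) / ln(z₁/z₀).
ln(100.0/0.00051) = 12.1863, ln(39.4/0.00051) = 11.2549
V₂ = 16.7 × 12.1863/11.2549 = 16.7 × 1.0828 = 18.0820 m/s

18.08 m/s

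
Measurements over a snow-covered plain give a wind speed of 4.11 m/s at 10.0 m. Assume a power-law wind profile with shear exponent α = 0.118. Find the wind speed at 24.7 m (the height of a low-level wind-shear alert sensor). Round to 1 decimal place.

4.6 m/s

Power-law profile: V₂ = V₁ · (z₂/z₁)^α
V₂ = 4.11 × (24.7/10.0)^0.118 = 4.11 × (2.4700)^0.118
    = 4.11 × 1.1126 = 4.5728 m/s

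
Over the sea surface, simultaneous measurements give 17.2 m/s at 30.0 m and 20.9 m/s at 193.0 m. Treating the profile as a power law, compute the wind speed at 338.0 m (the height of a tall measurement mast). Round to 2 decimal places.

22.16 m/s

First find α: α = ln(V₂/V₁)/ln(z₂/z₁) = ln(20.9/17.2)/ln(193.0/30.0) = 0.19484/1.86149 = 0.1047
Extrapolate from 193.0 m to 338.0 m: V₃ = 20.9 × (338.0/193.0)^0.1047 = 20.9 × 1.0604 = 22.1625 m/s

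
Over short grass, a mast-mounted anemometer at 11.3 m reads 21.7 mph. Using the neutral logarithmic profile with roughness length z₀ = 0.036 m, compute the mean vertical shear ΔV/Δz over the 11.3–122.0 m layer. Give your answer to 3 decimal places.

0.081 mph/m

Log law: V₂ = V₁ · ln(z₂/z₀)/ln(z₁/z₀) = 21.7 × 8.1283/5.7490 = 30.6805 mph
ΔV/Δz = (30.6805 − 21.7)/(122.0 − 11.3) = 8.9805/110.7000 = 0.08112 mph/m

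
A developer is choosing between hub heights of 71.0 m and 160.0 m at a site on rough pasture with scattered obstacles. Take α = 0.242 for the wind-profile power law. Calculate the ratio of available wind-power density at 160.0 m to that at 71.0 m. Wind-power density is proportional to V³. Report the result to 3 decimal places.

Speed ratio: V_B/V_A = (z_B/z_A)^α = (160.0/71.0)^0.242 = (2.2535)^0.242 = 1.21729
Power-density ratio: P_B/P_A = (V_B/V_A)³ = (1.21729)³ = 1.80375

1.804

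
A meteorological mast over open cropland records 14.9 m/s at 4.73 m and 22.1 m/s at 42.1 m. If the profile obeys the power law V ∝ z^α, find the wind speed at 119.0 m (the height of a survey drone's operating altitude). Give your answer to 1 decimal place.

First find α: α = ln(V₂/V₁)/ln(z₂/z₁) = ln(22.1/14.9)/ln(42.1/4.73) = 0.39422/2.18612 = 0.1803
Extrapolate from 42.1 m to 119.0 m: V₃ = 22.1 × (119.0/42.1)^0.1803 = 22.1 × 1.2061 = 26.6543 m/s

26.7 m/s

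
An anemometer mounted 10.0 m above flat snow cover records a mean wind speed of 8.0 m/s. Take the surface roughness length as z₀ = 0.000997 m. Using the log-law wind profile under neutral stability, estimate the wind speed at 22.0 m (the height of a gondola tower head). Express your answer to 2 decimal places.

8.68 m/s

Log law: V(z) ∝ ln(z/z₀), so V₂/V₁ = ln(z₂/z₀) / ln(z₁/z₀).
ln(22.0/0.000997) = 10.0018, ln(10.0/0.000997) = 9.2133
V₂ = 8.0 × 10.0018/9.2133 = 8.0 × 1.0856 = 8.6846 m/s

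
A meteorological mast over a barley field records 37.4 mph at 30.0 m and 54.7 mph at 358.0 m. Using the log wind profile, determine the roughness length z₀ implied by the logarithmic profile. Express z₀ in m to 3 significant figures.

Log law: V(z) ∝ ln(z/z₀). With r = V₁/V₂ = 37.4/54.7 = 0.68373,
r · ln(z₂/z₀) = ln(z₁/z₀) ⇒ ln z₀ = (ln z₁ − r·ln z₂)/(1 − r)
ln z₀ = (3.40120 − 0.68373×5.88053) / 0.31627 = -1.9588
z₀ = exp(-1.9588) = 0.1410 m

z₀ ≈ 0.141 m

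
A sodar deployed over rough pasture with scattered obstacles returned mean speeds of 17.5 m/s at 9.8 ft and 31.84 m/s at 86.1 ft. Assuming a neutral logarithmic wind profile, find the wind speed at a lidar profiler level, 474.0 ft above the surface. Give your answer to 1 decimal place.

43.1 m/s

Log law: V ∝ ln(z/z₀). From the pair, with r = V₁/V₂ = 0.54962,
ln z₀ = (ln z₁ − r·ln z₂)/(1 − r) = (2.2824 − 0.54962×4.4555)/0.45038 = -0.3696 → z₀ = 0.6910 ft
V₃ = V₁ · ln(z₃/z₀)/ln(z₁/z₀) = 17.5 × 6.5308/2.6520 = 43.0955 m/s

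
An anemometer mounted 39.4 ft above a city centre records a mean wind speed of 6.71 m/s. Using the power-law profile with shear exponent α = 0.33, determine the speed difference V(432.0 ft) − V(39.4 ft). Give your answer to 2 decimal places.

8.08 m/s

Power law: V₂ = V₁ · (z₂/z₁)^α = 6.71 × (10.9645)^0.33 = 14.7883 m/s
ΔV = 14.7883 − 6.71 = 8.0783 m/s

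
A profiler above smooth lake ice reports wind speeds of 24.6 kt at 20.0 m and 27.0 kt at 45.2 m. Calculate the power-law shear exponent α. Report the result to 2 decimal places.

Power law: V₂/V₁ = (z₂/z₁)^α ⇒ α = ln(V₂/V₁) / ln(z₂/z₁)
α = ln(27.0/24.6) / ln(45.2/20.0) = ln(1.0976) / ln(2.2600)
  = 0.09309 / 0.81536 = 0.11417

α ≈ 0.11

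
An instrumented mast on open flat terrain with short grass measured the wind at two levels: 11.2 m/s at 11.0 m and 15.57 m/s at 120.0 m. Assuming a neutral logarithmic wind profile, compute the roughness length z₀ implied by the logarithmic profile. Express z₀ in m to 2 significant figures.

Log law: V(z) ∝ ln(z/z₀). With r = V₁/V₂ = 11.2/15.57 = 0.71933,
r · ln(z₂/z₀) = ln(z₁/z₀) ⇒ ln z₀ = (ln z₁ − r·ln z₂)/(1 − r)
ln z₀ = (2.39790 − 0.71933×4.78749) / 0.28067 = -3.7265
z₀ = exp(-3.7265) = 0.02408 m

z₀ ≈ 0.024 m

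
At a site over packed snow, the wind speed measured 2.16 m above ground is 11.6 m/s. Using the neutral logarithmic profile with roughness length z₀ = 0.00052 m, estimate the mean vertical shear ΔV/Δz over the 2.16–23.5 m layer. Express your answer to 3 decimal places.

0.156 m/s/m

Log law: V₂ = V₁ · ln(z₂/z₀)/ln(z₁/z₀) = 11.6 × 10.7187/8.3318 = 14.9232 m/s
ΔV/Δz = (14.9232 − 11.6)/(23.5 − 2.16) = 3.3232/21.3400 = 0.15572 m/s/m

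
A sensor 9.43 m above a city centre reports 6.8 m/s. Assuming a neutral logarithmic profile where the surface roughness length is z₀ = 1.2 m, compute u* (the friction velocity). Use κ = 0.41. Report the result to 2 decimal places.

Log law: V(z) = (u*/κ) · ln(z/z₀) ⇒ u* = κ · V / ln(z/z₀)
u* = 0.41 × 6.8 / ln(9.43/1.2) = 0.41 × 6.8 / 2.0616
   = 2.7880 / 2.0616 = 1.3524 m/s

u* ≈ 1.35 m/s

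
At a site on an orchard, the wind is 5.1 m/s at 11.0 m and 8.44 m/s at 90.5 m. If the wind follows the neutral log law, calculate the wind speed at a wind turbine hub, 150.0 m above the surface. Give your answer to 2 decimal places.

Log law: V ∝ ln(z/z₀). From the pair, with r = V₁/V₂ = 0.60427,
ln z₀ = (ln z₁ − r·ln z₂)/(1 − r) = (2.3979 − 0.60427×4.5053)/0.39573 = -0.8201 → z₀ = 0.4404 m
V₃ = V₁ · ln(z₃/z₀)/ln(z₁/z₀) = 5.1 × 5.8307/3.2180 = 9.2408 m/s

9.24 m/s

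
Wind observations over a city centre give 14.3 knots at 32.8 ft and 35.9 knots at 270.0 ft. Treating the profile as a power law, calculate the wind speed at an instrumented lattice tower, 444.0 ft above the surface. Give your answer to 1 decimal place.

44.6 knots

First find α: α = ln(V₂/V₁)/ln(z₂/z₁) = ln(35.9/14.3)/ln(270.0/32.8) = 0.92048/2.10799 = 0.4367
Extrapolate from 270.0 ft to 444.0 ft: V₃ = 35.9 × (444.0/270.0)^0.4367 = 35.9 × 1.2426 = 44.6089 knots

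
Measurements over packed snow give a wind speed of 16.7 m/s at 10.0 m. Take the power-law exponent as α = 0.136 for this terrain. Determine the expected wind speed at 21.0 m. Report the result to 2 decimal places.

18.47 m/s

Power-law profile: V₂ = V₁ · (z₂/z₁)^α
V₂ = 16.7 × (21.0/10.0)^0.136 = 16.7 × (2.1000)^0.136
    = 16.7 × 1.1062 = 18.4730 m/s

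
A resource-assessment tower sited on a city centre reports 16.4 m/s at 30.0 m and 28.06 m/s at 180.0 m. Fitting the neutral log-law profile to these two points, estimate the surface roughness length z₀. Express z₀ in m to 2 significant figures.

z₀ ≈ 2.4 m

Log law: V(z) ∝ ln(z/z₀). With r = V₁/V₂ = 16.4/28.06 = 0.58446,
r · ln(z₂/z₀) = ln(z₁/z₀) ⇒ ln z₀ = (ln z₁ − r·ln z₂)/(1 − r)
ln z₀ = (3.40120 − 0.58446×5.19296) / 0.41554 = 0.8811
z₀ = exp(0.8811) = 2.413 m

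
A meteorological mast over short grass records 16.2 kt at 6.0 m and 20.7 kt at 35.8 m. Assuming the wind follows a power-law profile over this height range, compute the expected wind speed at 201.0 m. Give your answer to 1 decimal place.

26.2 kt

First find α: α = ln(V₂/V₁)/ln(z₂/z₁) = ln(20.7/16.2)/ln(35.8/6.0) = 0.24512/1.78619 = 0.1372
Extrapolate from 35.8 m to 201.0 m: V₃ = 20.7 × (201.0/35.8)^0.1372 = 20.7 × 1.2672 = 26.2301 kt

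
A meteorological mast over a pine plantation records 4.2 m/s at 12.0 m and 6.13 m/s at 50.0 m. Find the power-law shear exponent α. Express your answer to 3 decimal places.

α ≈ 0.265

Power law: V₂/V₁ = (z₂/z₁)^α ⇒ α = ln(V₂/V₁) / ln(z₂/z₁)
α = ln(6.13/4.2) / ln(50.0/12.0) = ln(1.4595) / ln(4.1667)
  = 0.37811 / 1.42712 = 0.26495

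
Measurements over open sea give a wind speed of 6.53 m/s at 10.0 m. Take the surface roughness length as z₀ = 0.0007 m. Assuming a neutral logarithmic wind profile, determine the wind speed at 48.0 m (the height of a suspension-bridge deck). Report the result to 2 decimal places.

7.60 m/s

Log law: V(z) ∝ ln(z/z₀), so V₂/V₁ = ln(z₂/z₀) / ln(z₁/z₀).
ln(48.0/0.0007) = 11.1356, ln(10.0/0.0007) = 9.5670
V₂ = 6.53 × 11.1356/9.5670 = 6.53 × 1.1640 = 7.6007 m/s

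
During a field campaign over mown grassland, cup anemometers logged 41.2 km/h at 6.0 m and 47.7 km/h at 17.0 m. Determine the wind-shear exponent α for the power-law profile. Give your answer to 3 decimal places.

Power law: V₂/V₁ = (z₂/z₁)^α ⇒ α = ln(V₂/V₁) / ln(z₂/z₁)
α = ln(47.7/41.2) / ln(17.0/6.0) = ln(1.1578) / ln(2.8333)
  = 0.14649 / 1.04145 = 0.14066

α ≈ 0.141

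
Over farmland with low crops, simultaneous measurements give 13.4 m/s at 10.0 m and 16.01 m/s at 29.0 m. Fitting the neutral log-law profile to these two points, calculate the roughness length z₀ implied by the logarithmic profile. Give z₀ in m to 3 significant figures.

z₀ ≈ 0.0423 m

Log law: V(z) ∝ ln(z/z₀). With r = V₁/V₂ = 13.4/16.01 = 0.83698,
r · ln(z₂/z₀) = ln(z₁/z₀) ⇒ ln z₀ = (ln z₁ − r·ln z₂)/(1 − r)
ln z₀ = (2.30259 − 0.83698×3.36730) / 0.16302 = -3.1637
z₀ = exp(-3.1637) = 0.04227 m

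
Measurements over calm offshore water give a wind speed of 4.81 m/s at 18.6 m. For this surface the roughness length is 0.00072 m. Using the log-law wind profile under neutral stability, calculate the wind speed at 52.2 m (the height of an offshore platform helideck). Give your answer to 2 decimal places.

Log law: V(z) ∝ ln(z/z₀), so V₂/V₁ = ln(z₂/z₀) / ln(z₁/z₀).
ln(52.2/0.00072) = 11.1913, ln(18.6/0.00072) = 10.1594
V₂ = 4.81 × 11.1913/10.1594 = 4.81 × 1.1016 = 5.2986 m/s

5.30 m/s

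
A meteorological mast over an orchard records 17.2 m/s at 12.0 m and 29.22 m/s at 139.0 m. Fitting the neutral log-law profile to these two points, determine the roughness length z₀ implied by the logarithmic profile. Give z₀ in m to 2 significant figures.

Log law: V(z) ∝ ln(z/z₀). With r = V₁/V₂ = 17.2/29.22 = 0.58864,
r · ln(z₂/z₀) = ln(z₁/z₀) ⇒ ln z₀ = (ln z₁ − r·ln z₂)/(1 − r)
ln z₀ = (2.48491 − 0.58864×4.93447) / 0.41136 = -1.0203
z₀ = exp(-1.0203) = 0.3605 m

z₀ ≈ 0.36 m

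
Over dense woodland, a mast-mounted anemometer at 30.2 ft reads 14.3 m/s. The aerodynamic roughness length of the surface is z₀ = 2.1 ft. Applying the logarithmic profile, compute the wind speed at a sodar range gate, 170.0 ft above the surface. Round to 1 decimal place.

23.6 m/s

Log law: V(z) ∝ ln(z/z₀), so V₂/V₁ = ln(z₂/z₀) / ln(z₁/z₀).
ln(170.0/2.1) = 4.3939, ln(30.2/2.1) = 2.6659
V₂ = 14.3 × 4.3939/2.6659 = 14.3 × 1.6482 = 23.5688 m/s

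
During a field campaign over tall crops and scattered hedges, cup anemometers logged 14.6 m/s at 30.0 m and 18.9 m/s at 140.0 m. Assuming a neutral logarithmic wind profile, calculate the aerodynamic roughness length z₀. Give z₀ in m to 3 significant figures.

z₀ ≈ 0.161 m

Log law: V(z) ∝ ln(z/z₀). With r = V₁/V₂ = 14.6/18.9 = 0.77249,
r · ln(z₂/z₀) = ln(z₁/z₀) ⇒ ln z₀ = (ln z₁ − r·ln z₂)/(1 − r)
ln z₀ = (3.40120 − 0.77249×4.94164) / 0.22751 = -1.8292
z₀ = exp(-1.8292) = 0.1605 m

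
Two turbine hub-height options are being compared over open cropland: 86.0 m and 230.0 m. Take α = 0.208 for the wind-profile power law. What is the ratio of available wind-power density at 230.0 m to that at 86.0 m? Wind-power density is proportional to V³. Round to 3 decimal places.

1.848

Speed ratio: V_B/V_A = (z_B/z_A)^α = (230.0/86.0)^0.208 = (2.6744)^0.208 = 1.22705
Power-density ratio: P_B/P_A = (V_B/V_A)³ = (1.22705)³ = 1.84753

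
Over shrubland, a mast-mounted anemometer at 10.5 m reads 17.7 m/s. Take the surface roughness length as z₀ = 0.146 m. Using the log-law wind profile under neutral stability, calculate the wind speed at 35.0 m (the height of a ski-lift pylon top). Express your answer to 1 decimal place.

22.7 m/s

Log law: V(z) ∝ ln(z/z₀), so V₂/V₁ = ln(z₂/z₀) / ln(z₁/z₀).
ln(35.0/0.146) = 5.4795, ln(10.5/0.146) = 4.2755
V₂ = 17.7 × 5.4795/4.2755 = 17.7 × 1.2816 = 22.6843 m/s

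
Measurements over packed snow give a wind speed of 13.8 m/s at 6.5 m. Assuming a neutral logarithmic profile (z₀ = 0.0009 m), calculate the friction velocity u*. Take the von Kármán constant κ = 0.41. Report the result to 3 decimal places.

Log law: V(z) = (u*/κ) · ln(z/z₀) ⇒ u* = κ · V / ln(z/z₀)
u* = 0.41 × 13.8 / ln(6.5/0.0009) = 0.41 × 13.8 / 8.8849
   = 5.6580 / 8.8849 = 0.6368 m/s

u* ≈ 0.637 m/s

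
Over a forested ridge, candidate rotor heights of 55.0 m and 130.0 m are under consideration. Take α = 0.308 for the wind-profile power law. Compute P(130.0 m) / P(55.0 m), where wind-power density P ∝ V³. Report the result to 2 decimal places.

2.21

Speed ratio: V_B/V_A = (z_B/z_A)^α = (130.0/55.0)^0.308 = (2.3636)^0.308 = 1.30336
Power-density ratio: P_B/P_A = (V_B/V_A)³ = (1.30336)³ = 2.21406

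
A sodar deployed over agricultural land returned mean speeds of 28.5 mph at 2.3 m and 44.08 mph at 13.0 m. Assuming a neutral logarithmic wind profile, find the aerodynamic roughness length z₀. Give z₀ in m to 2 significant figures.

z₀ ≈ 0.097 m

Log law: V(z) ∝ ln(z/z₀). With r = V₁/V₂ = 28.5/44.08 = 0.64655,
r · ln(z₂/z₀) = ln(z₁/z₀) ⇒ ln z₀ = (ln z₁ − r·ln z₂)/(1 − r)
ln z₀ = (0.83291 − 0.64655×2.56495) / 0.35345 = -2.3355
z₀ = exp(-2.3355) = 0.09677 m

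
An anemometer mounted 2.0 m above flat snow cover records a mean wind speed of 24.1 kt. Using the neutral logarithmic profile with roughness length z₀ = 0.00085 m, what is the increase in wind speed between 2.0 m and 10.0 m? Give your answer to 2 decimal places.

5.00 kt

Log law: V₂ = V₁ · ln(z₂/z₀)/ln(z₁/z₀) = 24.1 × 9.3729/7.7634 = 29.0962 kt
ΔV = 29.0962 − 24.1 = 4.9962 kt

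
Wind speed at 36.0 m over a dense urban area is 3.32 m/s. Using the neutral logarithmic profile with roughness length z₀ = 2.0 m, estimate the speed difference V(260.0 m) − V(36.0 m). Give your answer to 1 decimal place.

2.3 m/s

Log law: V₂ = V₁ · ln(z₂/z₀)/ln(z₁/z₀) = 3.32 × 4.8675/2.8904 = 5.5911 m/s
ΔV = 5.5911 − 3.32 = 2.2711 m/s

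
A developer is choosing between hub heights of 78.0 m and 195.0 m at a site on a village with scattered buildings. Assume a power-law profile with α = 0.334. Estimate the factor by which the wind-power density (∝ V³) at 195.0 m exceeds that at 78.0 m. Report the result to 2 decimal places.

Speed ratio: V_B/V_A = (z_B/z_A)^α = (195.0/78.0)^0.334 = (2.5000)^0.334 = 1.35804
Power-density ratio: P_B/P_A = (V_B/V_A)³ = (1.35804)³ = 2.50459

2.50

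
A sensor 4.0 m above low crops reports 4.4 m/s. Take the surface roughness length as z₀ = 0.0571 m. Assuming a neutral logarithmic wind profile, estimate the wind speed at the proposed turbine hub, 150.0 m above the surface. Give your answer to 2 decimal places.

Log law: V(z) ∝ ln(z/z₀), so V₂/V₁ = ln(z₂/z₀) / ln(z₁/z₀).
ln(150.0/0.0571) = 7.8736, ln(4.0/0.0571) = 4.2492
V₂ = 4.4 × 7.8736/4.2492 = 4.4 × 1.8529 = 8.1529 m/s

8.15 m/s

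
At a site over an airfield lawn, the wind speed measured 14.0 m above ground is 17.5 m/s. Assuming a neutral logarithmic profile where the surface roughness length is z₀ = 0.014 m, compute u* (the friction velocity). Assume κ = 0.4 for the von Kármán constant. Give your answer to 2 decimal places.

Log law: V(z) = (u*/κ) · ln(z/z₀) ⇒ u* = κ · V / ln(z/z₀)
u* = 0.4 × 17.5 / ln(14.0/0.014) = 0.4 × 17.5 / 6.9078
   = 7.0000 / 6.9078 = 1.0134 m/s

u* ≈ 1.01 m/s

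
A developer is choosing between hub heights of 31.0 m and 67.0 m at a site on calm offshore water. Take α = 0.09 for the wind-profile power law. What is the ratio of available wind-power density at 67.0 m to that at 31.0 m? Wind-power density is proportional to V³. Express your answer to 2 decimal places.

1.23

Speed ratio: V_B/V_A = (z_B/z_A)^α = (67.0/31.0)^0.09 = (2.1613)^0.09 = 1.07183
Power-density ratio: P_B/P_A = (V_B/V_A)³ = (1.07183)³ = 1.23132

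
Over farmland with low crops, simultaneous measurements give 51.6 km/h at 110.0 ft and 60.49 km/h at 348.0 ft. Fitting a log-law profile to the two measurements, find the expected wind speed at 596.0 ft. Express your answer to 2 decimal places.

Log law: V ∝ ln(z/z₀). From the pair, with r = V₁/V₂ = 0.85303,
ln z₀ = (ln z₁ − r·ln z₂)/(1 − r) = (4.7005 − 0.85303×5.8522)/0.14697 = -1.9844 → z₀ = 0.1375 ft
V₃ = V₁ · ln(z₃/z₀)/ln(z₁/z₀) = 51.6 × 8.3747/6.6849 = 64.6430 km/h

64.64 km/h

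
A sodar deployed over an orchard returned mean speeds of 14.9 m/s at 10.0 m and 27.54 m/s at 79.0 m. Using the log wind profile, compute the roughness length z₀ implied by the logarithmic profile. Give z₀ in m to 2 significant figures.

Log law: V(z) ∝ ln(z/z₀). With r = V₁/V₂ = 14.9/27.54 = 0.54103,
r · ln(z₂/z₀) = ln(z₁/z₀) ⇒ ln z₀ = (ln z₁ − r·ln z₂)/(1 − r)
ln z₀ = (2.30259 − 0.54103×4.36945) / 0.45897 = -0.1338
z₀ = exp(-0.1338) = 0.8747 m

z₀ ≈ 0.87 m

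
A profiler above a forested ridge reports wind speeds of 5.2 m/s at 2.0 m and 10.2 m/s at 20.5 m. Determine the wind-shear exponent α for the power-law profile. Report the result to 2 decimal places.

Power law: V₂/V₁ = (z₂/z₁)^α ⇒ α = ln(V₂/V₁) / ln(z₂/z₁)
α = ln(10.2/5.2) / ln(20.5/2.0) = ln(1.9615) / ln(10.2500)
  = 0.67373 / 2.32728 = 0.28949

α ≈ 0.29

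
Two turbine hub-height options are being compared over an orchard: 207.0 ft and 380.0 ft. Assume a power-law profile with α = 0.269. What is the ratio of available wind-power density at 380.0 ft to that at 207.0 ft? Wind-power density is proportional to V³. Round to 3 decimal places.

Speed ratio: V_B/V_A = (z_B/z_A)^α = (380.0/207.0)^0.269 = (1.8357)^0.269 = 1.17751
Power-density ratio: P_B/P_A = (V_B/V_A)³ = (1.17751)³ = 1.63267

1.633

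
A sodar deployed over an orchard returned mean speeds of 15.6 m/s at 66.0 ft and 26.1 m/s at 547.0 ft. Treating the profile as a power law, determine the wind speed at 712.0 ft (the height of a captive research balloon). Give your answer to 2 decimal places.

27.83 m/s

First find α: α = ln(V₂/V₁)/ln(z₂/z₁) = ln(26.1/15.6)/ln(547.0/66.0) = 0.51466/2.11479 = 0.2434
Extrapolate from 547.0 ft to 712.0 ft: V₃ = 26.1 × (712.0/547.0)^0.2434 = 26.1 × 1.0663 = 27.8294 m/s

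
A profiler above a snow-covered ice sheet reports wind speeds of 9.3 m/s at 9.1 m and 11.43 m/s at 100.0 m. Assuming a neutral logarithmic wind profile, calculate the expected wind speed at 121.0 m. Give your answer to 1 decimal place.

Log law: V ∝ ln(z/z₀). From the pair, with r = V₁/V₂ = 0.81365,
ln z₀ = (ln z₁ − r·ln z₂)/(1 − r) = (2.2083 − 0.81365×4.6052)/0.18635 = -8.2570 → z₀ = 0.0002594 m
V₃ = V₁ · ln(z₃/z₀)/ln(z₁/z₀) = 9.3 × 13.0528/10.4653 = 11.5994 m/s

11.6 m/s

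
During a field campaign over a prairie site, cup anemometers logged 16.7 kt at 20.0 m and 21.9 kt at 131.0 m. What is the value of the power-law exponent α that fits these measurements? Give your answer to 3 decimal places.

α ≈ 0.144

Power law: V₂/V₁ = (z₂/z₁)^α ⇒ α = ln(V₂/V₁) / ln(z₂/z₁)
α = ln(21.9/16.7) / ln(131.0/20.0) = ln(1.3114) / ln(6.5500)
  = 0.27108 / 1.87947 = 0.14423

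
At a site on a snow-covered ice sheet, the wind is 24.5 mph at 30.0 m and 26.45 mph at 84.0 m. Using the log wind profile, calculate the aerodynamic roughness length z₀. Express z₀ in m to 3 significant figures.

Log law: V(z) ∝ ln(z/z₀). With r = V₁/V₂ = 24.5/26.45 = 0.92628,
r · ln(z₂/z₀) = ln(z₁/z₀) ⇒ ln z₀ = (ln z₁ − r·ln z₂)/(1 − r)
ln z₀ = (3.40120 − 0.92628×4.43082) / 0.07372 = -9.5350
z₀ = exp(-9.5350) = 0.00007227 m

z₀ ≈ 0.0000723 m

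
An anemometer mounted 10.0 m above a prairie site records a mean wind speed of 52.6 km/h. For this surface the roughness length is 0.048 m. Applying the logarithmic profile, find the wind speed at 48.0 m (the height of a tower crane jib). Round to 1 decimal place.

68.1 km/h

Log law: V(z) ∝ ln(z/z₀), so V₂/V₁ = ln(z₂/z₀) / ln(z₁/z₀).
ln(48.0/0.048) = 6.9078, ln(10.0/0.048) = 5.3391
V₂ = 52.6 × 6.9078/5.3391 = 52.6 × 1.2938 = 68.0537 km/h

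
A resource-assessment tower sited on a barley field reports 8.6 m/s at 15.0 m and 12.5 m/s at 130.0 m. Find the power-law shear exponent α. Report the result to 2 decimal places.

α ≈ 0.17

Power law: V₂/V₁ = (z₂/z₁)^α ⇒ α = ln(V₂/V₁) / ln(z₂/z₁)
α = ln(12.5/8.6) / ln(130.0/15.0) = ln(1.4535) / ln(8.6667)
  = 0.37397 / 2.15948 = 0.17317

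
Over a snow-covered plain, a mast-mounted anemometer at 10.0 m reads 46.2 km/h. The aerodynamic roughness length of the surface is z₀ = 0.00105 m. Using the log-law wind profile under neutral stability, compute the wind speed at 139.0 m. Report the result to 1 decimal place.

Log law: V(z) ∝ ln(z/z₀), so V₂/V₁ = ln(z₂/z₀) / ln(z₁/z₀).
ln(139.0/0.00105) = 11.7934, ln(10.0/0.00105) = 9.1616
V₂ = 46.2 × 11.7934/9.1616 = 46.2 × 1.2873 = 59.4721 km/h

59.5 km/h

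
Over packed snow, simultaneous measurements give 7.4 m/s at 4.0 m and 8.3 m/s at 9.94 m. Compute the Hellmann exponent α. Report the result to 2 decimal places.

Power law: V₂/V₁ = (z₂/z₁)^α ⇒ α = ln(V₂/V₁) / ln(z₂/z₁)
α = ln(8.3/7.4) / ln(9.94/4.0) = ln(1.1216) / ln(2.4850)
  = 0.11478 / 0.91027 = 0.12609

α ≈ 0.13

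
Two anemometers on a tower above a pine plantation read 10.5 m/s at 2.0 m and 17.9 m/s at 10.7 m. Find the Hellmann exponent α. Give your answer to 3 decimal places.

α ≈ 0.318

Power law: V₂/V₁ = (z₂/z₁)^α ⇒ α = ln(V₂/V₁) / ln(z₂/z₁)
α = ln(17.9/10.5) / ln(10.7/2.0) = ln(1.7048) / ln(5.3500)
  = 0.53343 / 1.67710 = 0.31806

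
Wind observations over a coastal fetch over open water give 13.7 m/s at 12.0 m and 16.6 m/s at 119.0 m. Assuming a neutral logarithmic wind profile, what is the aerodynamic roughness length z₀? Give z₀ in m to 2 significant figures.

z₀ ≈ 0.00024 m

Log law: V(z) ∝ ln(z/z₀). With r = V₁/V₂ = 13.7/16.6 = 0.82530,
r · ln(z₂/z₀) = ln(z₁/z₀) ⇒ ln z₀ = (ln z₁ − r·ln z₂)/(1 − r)
ln z₀ = (2.48491 − 0.82530×4.77912) / 0.17470 = -8.3533
z₀ = exp(-8.3533) = 0.0002356 m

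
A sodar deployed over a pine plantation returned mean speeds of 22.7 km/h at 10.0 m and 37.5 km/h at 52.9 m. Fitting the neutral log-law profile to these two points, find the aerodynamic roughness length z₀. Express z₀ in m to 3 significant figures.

Log law: V(z) ∝ ln(z/z₀). With r = V₁/V₂ = 22.7/37.5 = 0.60533,
r · ln(z₂/z₀) = ln(z₁/z₀) ⇒ ln z₀ = (ln z₁ − r·ln z₂)/(1 − r)
ln z₀ = (2.30259 − 0.60533×3.96840) / 0.39467 = -0.2524
z₀ = exp(-0.2524) = 0.7769 m

z₀ ≈ 0.777 m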